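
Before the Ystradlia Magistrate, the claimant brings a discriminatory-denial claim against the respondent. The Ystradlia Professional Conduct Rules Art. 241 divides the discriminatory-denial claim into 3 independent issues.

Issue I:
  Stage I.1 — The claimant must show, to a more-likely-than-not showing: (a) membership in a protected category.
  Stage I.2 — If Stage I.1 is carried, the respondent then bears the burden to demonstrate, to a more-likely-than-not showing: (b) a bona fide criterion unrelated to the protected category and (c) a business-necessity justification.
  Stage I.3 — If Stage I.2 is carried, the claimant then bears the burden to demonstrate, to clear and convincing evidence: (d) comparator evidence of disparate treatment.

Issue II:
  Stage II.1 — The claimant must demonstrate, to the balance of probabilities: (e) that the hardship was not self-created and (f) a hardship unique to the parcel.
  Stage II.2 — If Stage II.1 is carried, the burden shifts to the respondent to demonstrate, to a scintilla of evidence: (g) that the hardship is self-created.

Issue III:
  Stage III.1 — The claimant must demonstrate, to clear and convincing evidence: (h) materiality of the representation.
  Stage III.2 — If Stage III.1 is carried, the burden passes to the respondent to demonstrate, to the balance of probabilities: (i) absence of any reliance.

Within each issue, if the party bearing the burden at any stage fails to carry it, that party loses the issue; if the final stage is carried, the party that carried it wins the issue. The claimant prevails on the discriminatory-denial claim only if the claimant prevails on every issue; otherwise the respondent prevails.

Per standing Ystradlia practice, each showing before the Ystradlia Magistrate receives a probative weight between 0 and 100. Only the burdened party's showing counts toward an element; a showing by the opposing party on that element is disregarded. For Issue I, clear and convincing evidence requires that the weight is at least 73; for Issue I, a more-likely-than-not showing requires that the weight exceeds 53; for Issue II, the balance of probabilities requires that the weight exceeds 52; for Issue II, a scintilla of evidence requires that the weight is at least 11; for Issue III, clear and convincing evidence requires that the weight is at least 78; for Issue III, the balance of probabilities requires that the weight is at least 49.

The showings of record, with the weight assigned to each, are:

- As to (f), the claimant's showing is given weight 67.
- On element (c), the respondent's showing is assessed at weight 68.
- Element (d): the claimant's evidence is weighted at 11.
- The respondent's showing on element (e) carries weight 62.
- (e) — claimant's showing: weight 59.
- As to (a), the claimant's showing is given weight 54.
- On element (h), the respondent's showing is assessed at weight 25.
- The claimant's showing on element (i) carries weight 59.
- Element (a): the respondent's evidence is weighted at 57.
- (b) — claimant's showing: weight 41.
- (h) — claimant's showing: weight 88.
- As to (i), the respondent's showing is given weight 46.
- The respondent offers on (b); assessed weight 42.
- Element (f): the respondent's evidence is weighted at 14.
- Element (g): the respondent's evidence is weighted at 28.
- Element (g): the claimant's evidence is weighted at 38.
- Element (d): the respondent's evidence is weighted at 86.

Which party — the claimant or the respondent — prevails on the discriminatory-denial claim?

— Issue I —
Stage I.1 — burden on claimant; standard: a more-likely-than-not showing (weight exceeds 53).
    (a): 54 (respondent's 57 disregarded) > 53 [met]
  The claimant carries Stage I.1; the respondent now bears the burden.
Stage I.2 — burden on respondent; standard: a more-likely-than-not showing (weight exceeds 53).
    (b): 42 (claimant's 41 disregarded) ≤ 53 [not met]
    (c): 68 > 53 [met]
  Not every element is met, so the respondent fails to carry Stage I.2.
So the claimant prevails on this issue.
— Issue II —
Stage II.1 (claimant, the balance of probabilities, weight exceeds 52): (e) 59 (respondent's 62 disregarded) > 52 — meets; (f) 67 (respondent's 14 disregarded) > 52 — meets.
  All elements met. The burden passes to the respondent.
Stage II.2 (respondent, a scintilla of evidence, weight is at least 11): (g) 28 (claimant's 38 disregarded) ≥ 11 — meets.
  Stage II.2 carried; the final stage is satisfied.
With every stage satisfied, the respondent prevails on this issue.
— Issue III —
Stage III.1 — burden on claimant; standard: clear and convincing evidence (weight is at least 78).
    (h): 88 (respondent's 25 disregarded) ≥ 78 [met]
  Stage III.1 is satisfied; the onus moves to the respondent.
Stage III.2 — burden on respondent; standard: the balance of probabilities (weight is at least 49).
    (i): 46 (claimant's 59 disregarded) < 49 [not met]
  The respondent does not carry Stage III.2.
So the claimant prevails on this issue.
Per-issue: Issue I → claimant; Issue II → respondent; Issue III → claimant. The claimant must prevail on every issue; overall, the respondent prevails.

respondent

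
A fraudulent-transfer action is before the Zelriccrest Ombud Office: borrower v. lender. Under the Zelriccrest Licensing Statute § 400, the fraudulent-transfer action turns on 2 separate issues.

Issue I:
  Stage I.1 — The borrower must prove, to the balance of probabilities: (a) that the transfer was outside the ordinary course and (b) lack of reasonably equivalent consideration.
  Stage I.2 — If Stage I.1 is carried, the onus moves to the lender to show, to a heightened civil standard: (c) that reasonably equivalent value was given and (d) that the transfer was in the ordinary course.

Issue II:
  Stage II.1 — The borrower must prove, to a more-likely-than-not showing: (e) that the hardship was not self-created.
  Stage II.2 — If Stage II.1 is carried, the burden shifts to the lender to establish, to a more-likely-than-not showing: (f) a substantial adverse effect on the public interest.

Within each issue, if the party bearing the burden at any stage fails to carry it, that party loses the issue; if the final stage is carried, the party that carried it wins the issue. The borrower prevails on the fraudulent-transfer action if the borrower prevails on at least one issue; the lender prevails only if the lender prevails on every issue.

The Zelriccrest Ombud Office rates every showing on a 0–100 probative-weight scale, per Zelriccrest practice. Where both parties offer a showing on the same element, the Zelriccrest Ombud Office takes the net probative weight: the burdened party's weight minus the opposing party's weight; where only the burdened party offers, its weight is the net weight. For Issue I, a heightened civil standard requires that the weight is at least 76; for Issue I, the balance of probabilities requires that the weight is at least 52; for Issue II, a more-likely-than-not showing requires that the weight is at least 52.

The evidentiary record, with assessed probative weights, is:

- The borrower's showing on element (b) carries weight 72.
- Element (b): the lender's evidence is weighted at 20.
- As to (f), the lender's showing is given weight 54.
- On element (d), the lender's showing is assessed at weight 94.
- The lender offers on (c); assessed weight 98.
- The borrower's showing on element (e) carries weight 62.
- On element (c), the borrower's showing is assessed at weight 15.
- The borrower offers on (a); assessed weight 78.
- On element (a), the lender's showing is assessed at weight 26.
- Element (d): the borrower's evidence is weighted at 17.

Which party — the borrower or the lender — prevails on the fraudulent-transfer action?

— Issue I —
Stage I.1 (borrower, the balance of probabilities, weight is at least 52): (a) net 78−26=52 ≥ 52 — meets; (b) net 72−20=52 ≥ 52 — meets.
  All elements met. The burden passes to the lender.
Stage I.2 (lender, a heightened civil standard, weight is at least 76): (c) net 98−15=83 ≥ 76 — meets; (d) net 94−17=77 ≥ 76 — meets.
  Stage I.2 carried; the final stage is satisfied.
Every stage carried; the lender prevails on this issue.
— Issue II —
At Stage II.1 the borrower must meet a more-likely-than-not showing (weight is at least 52): on (e) the weight is 62, ≥ 52, so (e) meets the standard.
  The borrower carries Stage II.1; the lender now bears the burden.
At Stage II.2 the lender must meet a more-likely-than-not showing (weight is at least 52): on (f) the weight is 54, which does reach 52, so (f) meets the standard.
  Stage II.2 carried; the final stage is satisfied.
All stages carried — the lender prevails on this issue.
Per-issue: Issue I → lender; Issue II → lender. The borrower must prevail on at least one issue; overall, the lender prevails.

lender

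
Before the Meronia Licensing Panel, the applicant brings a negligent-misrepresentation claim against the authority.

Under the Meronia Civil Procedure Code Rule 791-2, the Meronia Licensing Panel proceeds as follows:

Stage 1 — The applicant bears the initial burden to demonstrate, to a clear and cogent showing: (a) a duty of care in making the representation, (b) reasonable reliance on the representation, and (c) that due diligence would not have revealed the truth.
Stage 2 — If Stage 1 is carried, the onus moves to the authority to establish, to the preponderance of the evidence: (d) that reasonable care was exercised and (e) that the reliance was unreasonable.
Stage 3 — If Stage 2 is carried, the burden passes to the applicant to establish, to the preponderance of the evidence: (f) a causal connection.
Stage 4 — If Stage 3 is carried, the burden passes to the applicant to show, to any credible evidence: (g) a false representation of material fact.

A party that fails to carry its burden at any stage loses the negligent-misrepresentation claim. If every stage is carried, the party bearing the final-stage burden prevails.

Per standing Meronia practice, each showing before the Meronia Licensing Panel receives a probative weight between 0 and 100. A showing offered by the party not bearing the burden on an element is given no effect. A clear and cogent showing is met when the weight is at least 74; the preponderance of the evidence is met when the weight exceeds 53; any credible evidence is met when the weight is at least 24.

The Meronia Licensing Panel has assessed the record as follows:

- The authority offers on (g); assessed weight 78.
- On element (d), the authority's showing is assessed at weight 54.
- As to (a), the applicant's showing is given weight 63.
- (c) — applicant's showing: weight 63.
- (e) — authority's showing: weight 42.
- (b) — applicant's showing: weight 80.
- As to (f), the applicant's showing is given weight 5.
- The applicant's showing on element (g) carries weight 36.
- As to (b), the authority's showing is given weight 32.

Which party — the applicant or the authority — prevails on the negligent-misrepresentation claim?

At Stage 1 the applicant must meet a clear and cogent showing (weight is at least 74): on (a) the weight is 63, which does not reach 74, so (a) does not meet the standard; on (b) the weight is 80 (the authority's 32 is given no effect), ≥ 74, so (b) meets the standard; on (c) the weight is 63, < 74, so (c) does not meet the standard.
  Not every element is met, so the applicant fails to carry Stage 1.
The analysis ends at Stage 1; the authority prevails.

authority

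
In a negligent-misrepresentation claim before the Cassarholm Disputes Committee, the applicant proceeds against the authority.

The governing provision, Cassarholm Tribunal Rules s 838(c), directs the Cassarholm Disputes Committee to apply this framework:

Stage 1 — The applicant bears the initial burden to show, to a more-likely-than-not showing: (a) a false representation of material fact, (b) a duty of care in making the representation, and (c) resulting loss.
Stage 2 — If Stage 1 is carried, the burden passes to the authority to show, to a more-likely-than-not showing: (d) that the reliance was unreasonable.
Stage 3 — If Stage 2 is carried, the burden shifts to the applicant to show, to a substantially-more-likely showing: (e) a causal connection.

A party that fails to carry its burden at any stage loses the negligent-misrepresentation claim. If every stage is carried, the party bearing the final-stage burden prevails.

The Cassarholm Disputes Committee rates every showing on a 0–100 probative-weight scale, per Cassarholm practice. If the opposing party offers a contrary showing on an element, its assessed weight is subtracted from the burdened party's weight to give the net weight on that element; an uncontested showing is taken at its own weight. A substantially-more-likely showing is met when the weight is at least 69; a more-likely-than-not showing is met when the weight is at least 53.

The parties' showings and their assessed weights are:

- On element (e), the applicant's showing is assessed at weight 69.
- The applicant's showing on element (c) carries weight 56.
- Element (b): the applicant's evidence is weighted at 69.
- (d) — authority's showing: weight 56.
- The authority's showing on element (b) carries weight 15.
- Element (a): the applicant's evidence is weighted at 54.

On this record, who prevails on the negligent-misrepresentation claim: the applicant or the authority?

applicant

At Stage 1 the applicant must meet a more-likely-than-not showing (weight is at least 53): on (a) the weight is 54, which does reach 53, so (a) meets the standard; on (b) the weight is 69 less the opposing 15 gives net 54, ≥ 53, so (b) meets the standard; on (c) the weight is 56, which does reach 53, so (c) meets the standard.
  The applicant carries Stage 1; the authority now bears the burden.
At Stage 2 the authority must meet a more-likely-than-not showing (weight is at least 53): on (d) the weight is 56, which does reach 53, so (d) meets the standard.
  Stage 2 is satisfied; the onus moves to the applicant.
At Stage 3 the applicant must meet a substantially-more-likely showing (weight is at least 69): on (e) the weight is 69, ≥ 69, so (e) meets the standard.
  Stage 3 carried; the final stage is satisfied.
All stages carried — the applicant prevails.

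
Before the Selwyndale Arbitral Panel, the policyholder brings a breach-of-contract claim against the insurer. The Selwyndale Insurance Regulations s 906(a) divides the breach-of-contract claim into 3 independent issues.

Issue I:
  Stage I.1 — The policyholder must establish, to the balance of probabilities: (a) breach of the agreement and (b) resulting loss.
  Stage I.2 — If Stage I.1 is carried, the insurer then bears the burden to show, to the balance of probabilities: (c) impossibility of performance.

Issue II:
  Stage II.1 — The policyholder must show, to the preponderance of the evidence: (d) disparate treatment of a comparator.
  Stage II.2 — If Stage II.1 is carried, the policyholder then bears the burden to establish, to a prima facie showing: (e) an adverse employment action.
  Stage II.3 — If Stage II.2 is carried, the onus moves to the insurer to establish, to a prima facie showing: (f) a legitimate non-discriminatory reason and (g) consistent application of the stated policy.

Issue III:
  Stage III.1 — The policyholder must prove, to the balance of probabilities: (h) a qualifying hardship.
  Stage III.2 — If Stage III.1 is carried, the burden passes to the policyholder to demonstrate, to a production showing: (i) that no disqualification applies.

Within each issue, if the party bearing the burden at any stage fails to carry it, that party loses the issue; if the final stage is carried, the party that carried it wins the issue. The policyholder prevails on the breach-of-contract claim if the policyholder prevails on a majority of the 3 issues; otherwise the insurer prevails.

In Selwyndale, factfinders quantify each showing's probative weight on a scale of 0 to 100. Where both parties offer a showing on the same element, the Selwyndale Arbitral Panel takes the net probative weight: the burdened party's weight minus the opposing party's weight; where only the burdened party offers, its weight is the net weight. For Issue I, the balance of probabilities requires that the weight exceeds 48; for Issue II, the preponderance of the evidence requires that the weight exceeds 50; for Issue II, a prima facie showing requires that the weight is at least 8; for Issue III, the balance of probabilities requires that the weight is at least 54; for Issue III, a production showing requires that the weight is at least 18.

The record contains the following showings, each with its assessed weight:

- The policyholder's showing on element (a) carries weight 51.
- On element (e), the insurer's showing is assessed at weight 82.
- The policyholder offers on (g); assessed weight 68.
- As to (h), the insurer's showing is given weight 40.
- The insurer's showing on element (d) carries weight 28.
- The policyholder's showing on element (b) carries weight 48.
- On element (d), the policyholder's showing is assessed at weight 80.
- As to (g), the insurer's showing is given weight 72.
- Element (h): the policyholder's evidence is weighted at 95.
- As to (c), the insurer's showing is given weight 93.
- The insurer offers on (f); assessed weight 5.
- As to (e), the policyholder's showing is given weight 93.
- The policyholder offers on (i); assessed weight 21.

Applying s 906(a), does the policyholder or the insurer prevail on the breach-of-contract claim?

policyholder

— Issue I —
Stage I.1 (policyholder, the balance of probabilities, weight exceeds 48): (a) 51 > 48 — meets; (b) 48 ≤ 48 — fails.
  Stage I.1 not carried; the policyholder fails its burden.
So the insurer prevails on this issue.
— Issue II —
Stage II.1 (policyholder, the preponderance of the evidence, weight exceeds 50): (d) net 80−28=52 > 50 — meets.
  Stage II.1 is satisfied; the policyholder continues to bear the burden.
Stage II.2 (policyholder, a prima facie showing, weight is at least 8): (e) net 93−82=11 ≥ 8 — meets.
  Stage II.2 carried; the burden shifts to the insurer.
Stage II.3 (insurer, a prima facie showing, weight is at least 8): (f) 5 < 8 — fails; (g) net 72−68=4 < 8 — fails.
  Stage II.3 not carried; the insurer fails its burden.
The policyholder prevails on this issue.
— Issue III —
Stage III.1 — burden on policyholder; standard: the balance of probabilities (weight is at least 54).
    (h): 95 − 40 = 55 ≥ 54 [met]
  Stage III.1 is satisfied; the policyholder continues to bear the burden.
Stage III.2 — burden on policyholder; standard: a production showing (weight is at least 18).
    (i): 21 ≥ 18 [met]
  The policyholder carries the last stage.
All stages carried — the policyholder prevails on this issue.
Per-issue: Issue I → insurer; Issue II → policyholder; Issue III → policyholder. The policyholder must prevail on a majority of issues; overall, the policyholder prevails.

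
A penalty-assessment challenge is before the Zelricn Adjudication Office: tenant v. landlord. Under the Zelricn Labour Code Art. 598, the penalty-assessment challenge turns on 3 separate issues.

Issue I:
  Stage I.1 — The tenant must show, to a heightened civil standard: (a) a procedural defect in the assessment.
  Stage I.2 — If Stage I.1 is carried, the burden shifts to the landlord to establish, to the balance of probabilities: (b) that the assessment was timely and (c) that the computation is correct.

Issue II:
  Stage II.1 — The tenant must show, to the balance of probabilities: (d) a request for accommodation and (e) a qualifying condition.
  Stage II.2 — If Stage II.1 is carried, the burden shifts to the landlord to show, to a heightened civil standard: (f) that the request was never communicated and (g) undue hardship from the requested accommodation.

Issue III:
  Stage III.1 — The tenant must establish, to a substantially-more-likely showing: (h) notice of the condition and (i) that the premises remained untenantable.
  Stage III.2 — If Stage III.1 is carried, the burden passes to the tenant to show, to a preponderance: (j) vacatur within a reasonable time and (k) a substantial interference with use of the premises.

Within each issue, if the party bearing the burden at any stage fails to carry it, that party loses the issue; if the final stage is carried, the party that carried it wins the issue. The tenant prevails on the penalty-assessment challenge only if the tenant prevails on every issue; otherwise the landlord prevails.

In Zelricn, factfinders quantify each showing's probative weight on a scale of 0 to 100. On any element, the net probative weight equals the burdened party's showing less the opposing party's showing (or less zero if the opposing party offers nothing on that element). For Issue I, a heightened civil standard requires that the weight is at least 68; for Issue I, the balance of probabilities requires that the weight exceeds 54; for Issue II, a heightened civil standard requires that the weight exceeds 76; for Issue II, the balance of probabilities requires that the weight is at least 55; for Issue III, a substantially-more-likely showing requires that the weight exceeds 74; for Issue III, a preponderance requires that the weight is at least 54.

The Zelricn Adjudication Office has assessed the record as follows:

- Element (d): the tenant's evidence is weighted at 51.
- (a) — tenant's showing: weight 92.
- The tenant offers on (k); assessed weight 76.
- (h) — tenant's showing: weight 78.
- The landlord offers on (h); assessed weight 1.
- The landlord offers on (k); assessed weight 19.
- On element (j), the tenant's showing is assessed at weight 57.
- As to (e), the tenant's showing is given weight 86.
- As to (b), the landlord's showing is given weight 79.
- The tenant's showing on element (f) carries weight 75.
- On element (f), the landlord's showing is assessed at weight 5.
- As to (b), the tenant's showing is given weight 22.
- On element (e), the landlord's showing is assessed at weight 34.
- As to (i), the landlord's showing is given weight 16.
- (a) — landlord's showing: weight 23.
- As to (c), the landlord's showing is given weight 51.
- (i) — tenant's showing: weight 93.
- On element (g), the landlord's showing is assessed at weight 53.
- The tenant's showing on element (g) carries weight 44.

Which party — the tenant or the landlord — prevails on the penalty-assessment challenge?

landlord

— Issue I —
Stage I.1 (tenant, a heightened civil standard, weight is at least 68): (a) net 92−23=69 ≥ 68 — meets.
  Stage I.1 is satisfied; the onus moves to the landlord.
Stage I.2 (landlord, the balance of probabilities, weight exceeds 54): (b) net 79−22=57 > 54 — meets; (c) 51 ≤ 54 — fails.
  Not every element is met, so the landlord fails to carry Stage I.2.
The analysis ends at Stage I.2; the tenant prevails on this issue.
— Issue II —
Stage II.1 — burden on tenant; standard: the balance of probabilities (weight is at least 55).
    (d): 51 < 55 [not met]
    (e): 86 − 34 = 52 < 55 [not met]
  Stage II.1 not carried; the tenant fails its burden.
So the landlord prevails on this issue.
— Issue III —
At Stage III.1 the tenant must meet a substantially-more-likely showing (weight exceeds 74): on (h) the weight is 78 less the opposing 1 gives net 77, which does exceed 74, so (h) meets the standard; on (i) the weight is 93 less the opposing 16 gives net 77, which does exceed 74, so (i) meets the standard.
  Stage III.1 carried; the burden remains with the tenant.
At Stage III.2 the tenant must meet a preponderance (weight is at least 54): on (j) the weight is 57, which does reach 54, so (j) meets the standard; on (k) the weight is 76 less the opposing 19 gives net 57, ≥ 54, so (k) meets the standard.
  The tenant carries the last stage.
All stages carried — the tenant prevails on this issue.
Per-issue: Issue I → tenant; Issue II → landlord; Issue III → tenant. The tenant must prevail on every issue; overall, the landlord prevails.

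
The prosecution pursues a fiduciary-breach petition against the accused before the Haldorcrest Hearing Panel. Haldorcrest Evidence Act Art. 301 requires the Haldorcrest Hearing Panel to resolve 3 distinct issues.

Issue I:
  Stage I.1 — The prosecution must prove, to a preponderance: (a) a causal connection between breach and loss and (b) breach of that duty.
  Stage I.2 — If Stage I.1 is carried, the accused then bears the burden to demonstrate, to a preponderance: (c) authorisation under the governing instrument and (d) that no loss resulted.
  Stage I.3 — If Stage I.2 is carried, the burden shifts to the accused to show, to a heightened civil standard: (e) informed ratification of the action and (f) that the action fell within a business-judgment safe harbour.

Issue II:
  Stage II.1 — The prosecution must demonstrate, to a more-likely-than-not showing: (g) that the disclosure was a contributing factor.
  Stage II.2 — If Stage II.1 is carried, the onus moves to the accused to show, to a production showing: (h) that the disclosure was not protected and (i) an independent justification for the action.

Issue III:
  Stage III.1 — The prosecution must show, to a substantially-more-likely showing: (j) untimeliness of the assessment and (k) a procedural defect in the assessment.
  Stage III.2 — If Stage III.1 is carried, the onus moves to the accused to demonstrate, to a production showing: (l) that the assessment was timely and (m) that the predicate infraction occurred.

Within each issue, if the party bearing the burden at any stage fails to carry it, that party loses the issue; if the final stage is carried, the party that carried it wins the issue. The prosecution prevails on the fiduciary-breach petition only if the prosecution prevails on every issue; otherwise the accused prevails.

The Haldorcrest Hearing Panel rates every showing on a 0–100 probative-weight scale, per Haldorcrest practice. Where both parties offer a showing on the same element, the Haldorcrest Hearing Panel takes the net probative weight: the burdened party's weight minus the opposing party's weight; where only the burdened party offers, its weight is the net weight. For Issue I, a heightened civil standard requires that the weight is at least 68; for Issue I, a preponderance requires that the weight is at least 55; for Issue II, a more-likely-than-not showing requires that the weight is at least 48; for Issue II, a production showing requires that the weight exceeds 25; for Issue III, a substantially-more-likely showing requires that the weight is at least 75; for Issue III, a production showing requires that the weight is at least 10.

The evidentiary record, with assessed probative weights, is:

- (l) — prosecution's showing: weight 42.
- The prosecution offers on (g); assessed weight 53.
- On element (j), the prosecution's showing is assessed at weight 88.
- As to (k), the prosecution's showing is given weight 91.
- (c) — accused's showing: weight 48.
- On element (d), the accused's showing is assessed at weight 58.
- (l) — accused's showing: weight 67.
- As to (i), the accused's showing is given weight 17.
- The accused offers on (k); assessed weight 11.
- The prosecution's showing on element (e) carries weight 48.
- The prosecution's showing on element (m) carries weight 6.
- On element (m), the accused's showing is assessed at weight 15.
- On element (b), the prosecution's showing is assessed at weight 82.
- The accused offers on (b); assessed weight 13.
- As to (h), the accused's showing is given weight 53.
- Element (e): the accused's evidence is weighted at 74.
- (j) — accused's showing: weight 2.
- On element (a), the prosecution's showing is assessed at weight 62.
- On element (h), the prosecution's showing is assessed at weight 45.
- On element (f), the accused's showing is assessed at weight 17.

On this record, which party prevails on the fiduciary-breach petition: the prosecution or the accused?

— Issue I —
At Stage I.1 the prosecution must meet a preponderance (weight is at least 55): on (a) the weight is 62, which does reach 55, so (a) meets the standard; on (b) the weight is 82 less the opposing 13 gives net 69, ≥ 55, so (b) meets the standard.
  All elements met. The burden passes to the accused.
At Stage I.2 the accused must meet a preponderance (weight is at least 55): on (c) the weight is 48, < 55, so (c) does not meet the standard; on (d) the weight is 58, ≥ 55, so (d) meets the standard.
  The accused does not carry Stage I.2.
The prosecution prevails on this issue.
— Issue II —
Stage II.1 — burden on prosecution; standard: a more-likely-than-not showing (weight is at least 48).
    (g): 53 ≥ 48 [met]
  The prosecution carries Stage II.1; the accused now bears the burden.
Stage II.2 — burden on accused; standard: a production showing (weight exceeds 25).
    (h): 53 − 45 = 8 ≤ 25 [not met]
    (i): 17 ≤ 25 [not met]
  Not every element is met, so the accused fails to carry Stage II.2.
The prosecution prevails on this issue.
— Issue III —
At Stage III.1 the prosecution must meet a substantially-more-likely showing (weight is at least 75): on (j) the weight is 88 less the opposing 2 gives net 86, ≥ 75, so (j) meets the standard; on (k) the weight is 91 less the opposing 11 gives net 80, which does reach 75, so (k) meets the standard.
  Stage III.1 is satisfied; the onus moves to the accused.
At Stage III.2 the accused must meet a production showing (weight is at least 10): on (l) the weight is 67 less the opposing 42 gives net 25, ≥ 10, so (l) meets the standard; on (m) the weight is 15 less the opposing 6 gives net 9, which does not reach 10, so (m) does not meet the standard.
  The accused does not carry Stage III.2.
The prosecution prevails on this issue.
Per-issue: Issue I → prosecution; Issue II → prosecution; Issue III → prosecution. The prosecution must prevail on every issue; overall, the prosecution prevails.

prosecution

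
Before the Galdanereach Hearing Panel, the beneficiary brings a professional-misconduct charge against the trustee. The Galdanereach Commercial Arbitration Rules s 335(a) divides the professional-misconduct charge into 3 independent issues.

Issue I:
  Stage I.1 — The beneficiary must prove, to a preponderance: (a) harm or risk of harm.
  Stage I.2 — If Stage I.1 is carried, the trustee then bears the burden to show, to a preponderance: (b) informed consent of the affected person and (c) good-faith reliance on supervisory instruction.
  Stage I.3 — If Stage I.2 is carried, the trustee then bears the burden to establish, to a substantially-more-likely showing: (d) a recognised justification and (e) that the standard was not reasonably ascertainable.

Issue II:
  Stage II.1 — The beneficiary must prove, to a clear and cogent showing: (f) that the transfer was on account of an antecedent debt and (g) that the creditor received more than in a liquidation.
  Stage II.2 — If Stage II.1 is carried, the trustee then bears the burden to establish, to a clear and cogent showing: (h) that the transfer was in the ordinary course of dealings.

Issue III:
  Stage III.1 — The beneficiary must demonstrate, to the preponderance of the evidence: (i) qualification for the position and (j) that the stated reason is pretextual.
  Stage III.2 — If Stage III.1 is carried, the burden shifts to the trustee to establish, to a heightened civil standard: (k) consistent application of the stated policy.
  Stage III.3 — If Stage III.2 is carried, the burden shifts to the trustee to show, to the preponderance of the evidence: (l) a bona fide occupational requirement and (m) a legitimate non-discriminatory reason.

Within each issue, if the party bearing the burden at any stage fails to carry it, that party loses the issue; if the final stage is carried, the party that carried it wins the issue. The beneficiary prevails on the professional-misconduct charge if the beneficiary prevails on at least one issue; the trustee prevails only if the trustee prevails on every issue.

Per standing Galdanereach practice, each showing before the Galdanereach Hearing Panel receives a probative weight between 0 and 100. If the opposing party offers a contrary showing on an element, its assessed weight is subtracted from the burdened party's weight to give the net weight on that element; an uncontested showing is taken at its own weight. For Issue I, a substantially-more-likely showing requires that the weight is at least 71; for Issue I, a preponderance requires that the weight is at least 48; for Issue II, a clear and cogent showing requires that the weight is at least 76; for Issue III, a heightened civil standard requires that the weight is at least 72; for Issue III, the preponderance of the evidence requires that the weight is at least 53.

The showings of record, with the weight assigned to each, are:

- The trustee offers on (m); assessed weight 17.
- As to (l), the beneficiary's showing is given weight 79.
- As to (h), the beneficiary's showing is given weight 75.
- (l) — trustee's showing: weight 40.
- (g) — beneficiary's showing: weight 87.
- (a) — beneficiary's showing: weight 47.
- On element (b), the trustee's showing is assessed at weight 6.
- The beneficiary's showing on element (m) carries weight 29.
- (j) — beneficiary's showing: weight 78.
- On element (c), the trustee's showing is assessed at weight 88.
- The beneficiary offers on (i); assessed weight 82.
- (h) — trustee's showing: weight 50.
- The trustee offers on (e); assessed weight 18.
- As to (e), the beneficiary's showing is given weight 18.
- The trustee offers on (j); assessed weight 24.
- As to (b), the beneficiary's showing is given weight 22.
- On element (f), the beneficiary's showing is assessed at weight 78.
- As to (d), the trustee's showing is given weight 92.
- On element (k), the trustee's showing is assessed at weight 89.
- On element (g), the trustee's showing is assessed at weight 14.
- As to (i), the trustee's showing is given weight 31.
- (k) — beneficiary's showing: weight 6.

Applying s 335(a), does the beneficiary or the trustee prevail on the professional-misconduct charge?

trustee

— Issue I —
Stage I.1 (beneficiary, a preponderance, weight is at least 48): (a) 47 < 48 — fails.
  The beneficiary does not carry Stage I.1.
So the trustee prevails on this issue.
— Issue II —
At Stage II.1 the beneficiary must meet a clear and cogent showing (weight is at least 76): on (f) the weight is 78, ≥ 76, so (f) meets the standard; on (g) the weight is 87 less the opposing 14 gives net 73, < 76, so (g) does not meet the standard.
  The beneficiary does not carry Stage II.1.
The trustee prevails on this issue.
— Issue III —
At Stage III.1 the beneficiary must meet the preponderance of the evidence (weight is at least 53): on (i) the weight is 82 less the opposing 31 gives net 51, which does not reach 53, so (i) does not meet the standard; on (j) the weight is 78 less the opposing 24 gives net 54, which does reach 53, so (j) meets the standard.
  Stage III.1 not carried; the beneficiary fails its burden.
So the trustee prevails on this issue.
Per-issue: Issue I → trustee; Issue II → trustee; Issue III → trustee. The beneficiary must prevail on at least one issue; overall, the trustee prevails.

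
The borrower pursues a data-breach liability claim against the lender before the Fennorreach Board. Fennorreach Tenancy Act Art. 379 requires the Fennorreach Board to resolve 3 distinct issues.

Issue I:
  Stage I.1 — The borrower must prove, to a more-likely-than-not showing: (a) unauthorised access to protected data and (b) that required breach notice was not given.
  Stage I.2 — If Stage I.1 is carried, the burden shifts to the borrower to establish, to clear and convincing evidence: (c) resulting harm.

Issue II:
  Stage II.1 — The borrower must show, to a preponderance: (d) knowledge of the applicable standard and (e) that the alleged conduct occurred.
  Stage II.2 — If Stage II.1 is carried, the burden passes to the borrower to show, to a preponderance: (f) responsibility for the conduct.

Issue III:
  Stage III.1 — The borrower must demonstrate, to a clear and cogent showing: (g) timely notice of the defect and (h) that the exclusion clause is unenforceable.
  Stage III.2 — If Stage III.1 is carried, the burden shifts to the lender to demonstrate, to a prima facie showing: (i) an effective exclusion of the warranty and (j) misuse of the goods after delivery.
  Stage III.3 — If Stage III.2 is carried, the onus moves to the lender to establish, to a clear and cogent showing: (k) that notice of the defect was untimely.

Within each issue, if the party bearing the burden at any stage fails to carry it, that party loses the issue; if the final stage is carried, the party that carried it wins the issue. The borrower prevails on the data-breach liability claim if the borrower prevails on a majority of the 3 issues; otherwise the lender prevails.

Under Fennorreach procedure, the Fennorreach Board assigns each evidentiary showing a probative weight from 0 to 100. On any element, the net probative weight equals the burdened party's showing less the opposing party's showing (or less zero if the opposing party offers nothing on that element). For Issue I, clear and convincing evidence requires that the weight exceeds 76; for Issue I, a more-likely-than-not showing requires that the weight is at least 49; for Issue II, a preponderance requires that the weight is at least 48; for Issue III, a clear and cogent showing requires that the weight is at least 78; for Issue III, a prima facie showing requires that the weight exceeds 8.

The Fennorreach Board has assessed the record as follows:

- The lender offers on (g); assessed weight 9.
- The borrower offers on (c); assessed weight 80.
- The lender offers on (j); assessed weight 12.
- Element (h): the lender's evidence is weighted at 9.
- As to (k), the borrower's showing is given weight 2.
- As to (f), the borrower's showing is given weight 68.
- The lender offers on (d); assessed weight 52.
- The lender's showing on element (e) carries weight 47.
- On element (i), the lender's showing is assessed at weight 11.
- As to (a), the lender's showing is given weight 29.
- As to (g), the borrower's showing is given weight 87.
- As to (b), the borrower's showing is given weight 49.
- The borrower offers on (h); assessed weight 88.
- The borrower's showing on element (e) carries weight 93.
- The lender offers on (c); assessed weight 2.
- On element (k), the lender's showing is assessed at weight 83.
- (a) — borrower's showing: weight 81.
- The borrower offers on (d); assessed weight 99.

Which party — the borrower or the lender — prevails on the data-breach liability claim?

— Issue I —
Stage I.1 (borrower, a more-likely-than-not showing, weight is at least 49): (a) net 81−29=52 ≥ 49 — meets; (b) 49 ≥ 49 — meets.
  Stage I.1 carried; the burden remains with the borrower.
Stage I.2 (borrower, clear and convincing evidence, weight exceeds 76): (c) net 80−2=78 > 76 — meets.
  All elements met at the final stage.
All stages carried — the borrower prevails on this issue.
— Issue II —
Stage II.1 — burden on borrower; standard: a preponderance (weight is at least 48).
    (d): 99 − 52 = 47 < 48 [not met]
    (e): 93 − 47 = 46 < 48 [not met]
  Stage II.1 not carried; the borrower fails its burden.
The analysis ends at Stage II.1; the lender prevails on this issue.
— Issue III —
Stage III.1 — burden on borrower; standard: a clear and cogent showing (weight is at least 78).
    (g): 87 − 9 = 78 ≥ 78 [met]
    (h): 88 − 9 = 79 ≥ 78 [met]
  Stage III.1 carried; the burden shifts to the lender.
Stage III.2 — burden on lender; standard: a prima facie showing (weight exceeds 8).
    (i): 11 > 8 [met]
    (j): 12 > 8 [met]
  All elements met. The lender retains the burden for Stage III.3.
Stage III.3 — burden on lender; standard: a clear and cogent showing (weight is at least 78).
    (k): 83 − 2 = 81 ≥ 78 [met]
  All elements met at the final stage.
With every stage satisfied, the lender prevails on this issue.
Per-issue: Issue I → borrower; Issue II → lender; Issue III → lender. The borrower must prevail on a majority of issues; overall, the lender prevails.

lender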